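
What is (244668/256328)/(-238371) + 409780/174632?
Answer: 130406204737742/55574052436973 ≈ 2.3465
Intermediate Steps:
(244668/256328)/(-238371) + 409780/174632 = (244668*(1/256328))*(-1/238371) + 409780*(1/174632) = (61167/64082)*(-1/238371) + 102445/43658 = -20389/5091763474 + 102445/43658 = 130406204737742/55574052436973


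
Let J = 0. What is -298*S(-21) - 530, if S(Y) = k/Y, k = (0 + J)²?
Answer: -530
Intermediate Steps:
k = 0 (k = (0 + 0)² = 0² = 0)
S(Y) = 0 (S(Y) = 0/Y = 0)
-298*S(-21) - 530 = -298*0 - 530 = 0 - 530 = -530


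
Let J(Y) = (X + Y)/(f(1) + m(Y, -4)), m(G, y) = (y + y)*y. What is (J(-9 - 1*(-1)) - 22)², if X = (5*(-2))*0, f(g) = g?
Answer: 538756/1089 ≈ 494.73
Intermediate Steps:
X = 0 (X = -10*0 = 0)
m(G, y) = 2*y² (m(G, y) = (2*y)*y = 2*y²)
J(Y) = Y/33 (J(Y) = (0 + Y)/(1 + 2*(-4)²) = Y/(1 + 2*16) = Y/(1 + 32) = Y/33)
(J(-9 - 1*(-1)) - 22)² = ((-9 - 1*(-1))/33 - 22)² = ((-9 + 1)/33 - 22)² = ((1/33)*(-8) - 22)² = (-8/33 - 22)² = (-734/33)² = 538756/1089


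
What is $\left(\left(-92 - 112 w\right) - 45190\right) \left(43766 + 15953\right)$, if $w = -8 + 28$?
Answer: $-2837966318$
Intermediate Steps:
$w = 20$
$\left(\left(-92 - 112 w\right) - 45190\right) \left(43766 + 15953\right) = \left(\left(-92 - 2240\right) - 45190\right) \left(43766 + 15953\right) = \left(\left(-92 - 2240\right) - 45190\right) 59719 = \left(-2332 - 45190\right) 59719 = \left(-47522\right) 59719 = -2837966318$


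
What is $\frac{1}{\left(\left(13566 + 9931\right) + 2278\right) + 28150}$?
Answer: $\frac{1}{53925} \approx 1.8544 \cdot 10^{-5}$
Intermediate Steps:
$\frac{1}{\left(\left(13566 + 9931\right) + 2278\right) + 28150} = \frac{1}{\left(23497 + 2278\right) + 28150} = \frac{1}{25775 + 28150} = \frac{1}{53925}$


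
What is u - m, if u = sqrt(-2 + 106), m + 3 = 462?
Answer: -459 + 2*sqrt(26) ≈ -448.80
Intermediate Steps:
m = 459 (m = -3 + 462 = 459)
u = 2*sqrt(26) (u = sqrt(104) = 2*sqrt(26) ≈ 10.198)
u - m = 2*sqrt(26) - 1*459 = 2*sqrt(26) - 459 = -459 + 2*sqrt(26)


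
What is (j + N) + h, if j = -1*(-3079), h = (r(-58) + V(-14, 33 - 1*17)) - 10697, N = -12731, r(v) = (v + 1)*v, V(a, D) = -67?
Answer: -17110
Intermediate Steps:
r(v) = v*(1 + v) (r(v) = (1 + v)*v = v*(1 + v))
h = -7458 (h = (-58*(1 - 58) - 67) - 10697 = (-58*(-57) - 67) - 10697 = (3306 - 67) - 10697 = 3239 - 10697 = -7458)
j = 3079
(j + N) + h = (3079 - 12731) - 7458 = -9652 - 7458 = -17110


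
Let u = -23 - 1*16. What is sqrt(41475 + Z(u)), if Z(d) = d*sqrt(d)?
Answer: sqrt(41475 - 39*I*sqrt(39)) ≈ 203.66 - 0.598*I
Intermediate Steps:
u = -39 (u = -23 - 16 = -39)
Z(d) = d**(3/2)
sqrt(41475 + Z(u)) = sqrt(41475 + (-39)**(3/2)) = sqrt(41475 - 39*I*sqrt(39))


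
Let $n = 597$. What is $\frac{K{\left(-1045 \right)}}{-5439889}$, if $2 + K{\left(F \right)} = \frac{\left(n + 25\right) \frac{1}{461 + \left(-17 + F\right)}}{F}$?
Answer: $\frac{1255468}{3416495087005} \approx 3.6747 \cdot 10^{-7}$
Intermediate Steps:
$K{\left(F \right)} = -2 + \frac{622}{F \left(444 + F\right)}$ ($K{\left(F \right)} = -2 + \frac{\left(597 + 25\right) \frac{1}{461 + \left(-17 + F\right)}}{F} = -2 + \frac{622 \frac{1}{444 + F}}{F} = -2 + \frac{622}{F \left(444 + F\right)}$)
$\frac{K{\left(-1045 \right)}}{-5439889} = \frac{2 \frac{1}{-1045} \frac{1}{444 - 1045} \left(311 - \left(-1045\right)^{2} - -463980\right)}{-5439889} = 2 \left(- \frac{1}{1045}\right) \frac{1}{-601} \left(311 - 1092025 + 463980\right) \left(- \frac{1}{5439889}\right) = 2 \left(- \frac{1}{1045}\right) \left(- \frac{1}{601}\right) \left(311 - 1092025 + 463980\right) \left(- \frac{1}{5439889}\right) = 2 \left(- \frac{1}{1045}\right) \left(- \frac{1}{601}\right) \left(-627734\right) \left(- \frac{1}{5439889}\right) = \left(- \frac{1255468}{628045}\right) \left(- \frac{1}{5439889}\right) = \frac{1255468}{3416495087005}$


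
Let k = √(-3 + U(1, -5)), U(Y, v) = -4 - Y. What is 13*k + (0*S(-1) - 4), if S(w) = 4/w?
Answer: -4 + 26*I*√2 ≈ -4.0 + 36.77*I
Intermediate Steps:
k = 2*I*√2 (k = √(-3 + (-4 - 1*1)) = √(-3 + (-4 - 1)) = √(-3 - 5) = √(-8) = 2*I*√2 ≈ 2.8284*I)
13*k + (0*S(-1) - 4) = 13*(2*I*√2) + (0*(4/(-1)) - 4) = 26*I*√2 + (0*(4*(-1)) - 4) = 26*I*√2 + (0*(-4) - 4) = 26*I*√2 + (0 - 4) = 26*I*√2 - 4 = -4 + 26*I*√2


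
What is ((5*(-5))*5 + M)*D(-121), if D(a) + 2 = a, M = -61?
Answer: 22878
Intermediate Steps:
D(a) = -2 + a
((5*(-5))*5 + M)*D(-121) = ((5*(-5))*5 - 61)*(-2 - 121) = (-25*5 - 61)*(-123) = (-125 - 61)*(-123) = -186*(-123) = 22878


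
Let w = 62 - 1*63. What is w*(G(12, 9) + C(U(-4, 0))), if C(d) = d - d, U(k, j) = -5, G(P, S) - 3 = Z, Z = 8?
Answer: -11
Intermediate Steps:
G(P, S) = 11 (G(P, S) = 3 + 8 = 11)
w = -1 (w = 62 - 63 = -1)
C(d) = 0
w*(G(12, 9) + C(U(-4, 0))) = -(11 + 0) = -1*11 = -11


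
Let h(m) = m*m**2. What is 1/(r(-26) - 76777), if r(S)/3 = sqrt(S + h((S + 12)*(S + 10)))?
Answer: -76777/5793553147 - 27*sqrt(138758)/5793553147 ≈ -1.4988e-5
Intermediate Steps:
h(m) = m**3
r(S) = 3*sqrt(S + (10 + S)**3*(12 + S)**3) (r(S) = 3*sqrt(S + ((S + 12)*(S + 10))**3) = 3*sqrt(S + ((12 + S)*(10 + S))**3) = 3*sqrt(S + ((10 + S)*(12 + S))**3) = 3*sqrt(S + (10 + S)**3*(12 + S)**3))
1/(r(-26) - 76777) = 1/(3*sqrt(-26 + (120 + (-26)**2 + 22*(-26))**3) - 76777) = 1/(3*sqrt(-26 + (120 + 676 - 572)**3) - 76777) = 1/(3*sqrt(-26 + 224**3) - 76777) = 1/(3*sqrt(-26 + 11239424) - 76777) = 1/(3*sqrt(11239398) - 76777) = 1/(3*(9*sqrt(138758)) - 76777) = 1/(27*sqrt(138758) - 76777) = 1/(-76777 + 27*sqrt(138758))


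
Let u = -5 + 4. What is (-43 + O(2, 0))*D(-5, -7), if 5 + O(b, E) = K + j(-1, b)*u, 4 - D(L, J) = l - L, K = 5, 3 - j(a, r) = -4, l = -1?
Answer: 0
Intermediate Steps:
j(a, r) = 7 (j(a, r) = 3 - 1*(-4) = 3 + 4 = 7)
u = -1
D(L, J) = 5 + L (D(L, J) = 4 - (-1 - L) = 4 + (1 + L) = 5 + L)
O(b, E) = -7 (O(b, E) = -5 + (5 + 7*(-1)) = -5 + (5 - 7) = -5 - 2 = -7)
(-43 + O(2, 0))*D(-5, -7) = (-43 - 7)*(5 - 5) = -50*0 = 0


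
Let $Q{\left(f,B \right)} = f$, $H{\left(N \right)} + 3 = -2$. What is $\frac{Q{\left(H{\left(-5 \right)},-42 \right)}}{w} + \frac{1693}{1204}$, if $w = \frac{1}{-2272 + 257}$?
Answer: $\frac{12131993}{1204} \approx 10076.0$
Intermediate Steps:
$H{\left(N \right)} = -5$ ($H{\left(N \right)} = -3 - 2 = -5$)
$w = - \frac{1}{2015}$ ($w = \frac{1}{-2015} = - \frac{1}{2015} \approx -0.00049628$)
$\frac{Q{\left(H{\left(-5 \right)},-42 \right)}}{w} + \frac{1693}{1204} = - \frac{5}{- \frac{1}{2015}} + \frac{1693}{1204} = \left(-5\right) \left(-2015\right) + 1693 \cdot \frac{1}{1204} = 10075 + \frac{1693}{1204} = \frac{12131993}{1204}$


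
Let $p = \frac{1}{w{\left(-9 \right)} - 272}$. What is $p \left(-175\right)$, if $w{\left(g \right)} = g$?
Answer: $\frac{175}{281} \approx 0.62278$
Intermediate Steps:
$p = - \frac{1}{281}$ ($p = \frac{1}{-9 - 272} = \frac{1}{-281} = - \frac{1}{281} \approx -0.0035587$)
$p \left(-175\right) = \left(- \frac{1}{281}\right) \left(-175\right) = \frac{175}{281}$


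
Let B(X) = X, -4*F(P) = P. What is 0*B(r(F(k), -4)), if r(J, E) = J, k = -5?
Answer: 0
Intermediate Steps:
F(P) = -P/4
0*B(r(F(k), -4)) = 0*(-1/4*(-5)) = 0*(5/4) = 0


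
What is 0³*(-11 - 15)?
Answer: 0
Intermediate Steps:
0³*(-11 - 15) = 0*(-26) = 0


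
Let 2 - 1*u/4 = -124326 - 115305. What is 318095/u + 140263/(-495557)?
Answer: 23187629999/475007242324 ≈ 0.048815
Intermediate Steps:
u = 958532 (u = 8 - 4*(-124326 - 115305) = 8 - 4*(-239631) = 8 + 958524 = 958532)
318095/u + 140263/(-495557) = 318095/958532 + 140263/(-495557) = 318095*(1/958532) + 140263*(-1/495557) = 318095/958532 - 140263/495557 = 23187629999/475007242324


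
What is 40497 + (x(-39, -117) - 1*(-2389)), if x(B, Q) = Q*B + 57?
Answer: 47506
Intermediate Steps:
x(B, Q) = 57 + B*Q (x(B, Q) = B*Q + 57 = 57 + B*Q)
40497 + (x(-39, -117) - 1*(-2389)) = 40497 + ((57 - 39*(-117)) - 1*(-2389)) = 40497 + ((57 + 4563) + 2389) = 40497 + (4620 + 2389) = 40497 + 7009 = 47506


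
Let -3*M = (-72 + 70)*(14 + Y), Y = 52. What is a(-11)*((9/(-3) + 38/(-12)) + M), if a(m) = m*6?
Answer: -2497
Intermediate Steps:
a(m) = 6*m
M = 44 (M = -(-72 + 70)*(14 + 52)/3 = -(-2)*66/3 = -⅓*(-132) = 44)
a(-11)*((9/(-3) + 38/(-12)) + M) = (6*(-11))*((9/(-3) + 38/(-12)) + 44) = -66*((9*(-⅓) + 38*(-1/12)) + 44) = -66*((-3 - 19/6) + 44) = -66*(-37/6 + 44) = -66*227/6 = -2497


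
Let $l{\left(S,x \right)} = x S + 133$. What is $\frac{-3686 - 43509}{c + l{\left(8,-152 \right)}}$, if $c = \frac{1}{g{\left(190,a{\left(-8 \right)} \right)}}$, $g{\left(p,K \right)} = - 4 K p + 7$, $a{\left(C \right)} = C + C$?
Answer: $\frac{114844313}{2635372} \approx 43.578$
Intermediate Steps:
$a{\left(C \right)} = 2 C$
$l{\left(S,x \right)} = 133 + S x$ ($l{\left(S,x \right)} = S x + 133 = 133 + S x$)
$g{\left(p,K \right)} = 7 - 4 K p$ ($g{\left(p,K \right)} = - 4 K p + 7 = 7 - 4 K p$)
$c = \frac{1}{12167}$ ($c = \frac{1}{7 - 4 \cdot 2 \left(-8\right) 190} = \frac{1}{7 - \left(-64\right) 190} = \frac{1}{7 + 12160} = \frac{1}{12167} \approx 8.219 \cdot 10^{-5}$)
$\frac{-3686 - 43509}{c + l{\left(8,-152 \right)}} = \frac{-3686 - 43509}{\frac{1}{12167} + \left(133 + 8 \left(-152\right)\right)} = - \frac{47195}{\frac{1}{12167} + \left(133 - 1216\right)} = - \frac{47195}{\frac{1}{12167} - 1083} = - \frac{47195}{- \frac{13176860}{12167}} = \left(-47195\right) \left(- \frac{12167}{13176860}\right) = \frac{114844313}{2635372}$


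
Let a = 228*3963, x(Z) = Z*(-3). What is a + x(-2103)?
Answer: 909873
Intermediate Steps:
x(Z) = -3*Z
a = 903564
a + x(-2103) = 903564 - 3*(-2103) = 903564 + 6309 = 909873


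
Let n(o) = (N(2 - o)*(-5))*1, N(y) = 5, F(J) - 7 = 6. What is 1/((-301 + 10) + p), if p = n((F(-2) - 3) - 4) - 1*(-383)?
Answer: 1/67 ≈ 0.014925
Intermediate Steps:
F(J) = 13 (F(J) = 7 + 6 = 13)
n(o) = -25 (n(o) = (5*(-5))*1 = -25*1 = -25)
p = 358 (p = -25 - 1*(-383) = -25 + 383 = 358)
1/((-301 + 10) + p) = 1/((-301 + 10) + 358) = 1/(-291 + 358) = 1/67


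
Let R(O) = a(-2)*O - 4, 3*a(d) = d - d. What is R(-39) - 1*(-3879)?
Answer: 3875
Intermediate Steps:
a(d) = 0 (a(d) = (d - d)/3 = (1/3)*0 = 0)
R(O) = -4 (R(O) = 0*O - 4 = 0 - 4 = -4)
R(-39) - 1*(-3879) = -4 - 1*(-3879) = -4 + 3879 = 3875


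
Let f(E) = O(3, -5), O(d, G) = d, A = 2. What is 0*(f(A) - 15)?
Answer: 0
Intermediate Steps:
f(E) = 3
0*(f(A) - 15) = 0*(3 - 15) = 0*(-12) = 0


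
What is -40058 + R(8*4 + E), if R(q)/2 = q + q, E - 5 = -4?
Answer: -39926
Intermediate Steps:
E = 1 (E = 5 - 4 = 1)
R(q) = 4*q (R(q) = 2*(q + q) = 2*(2*q) = 4*q)
-40058 + R(8*4 + E) = -40058 + 4*(8*4 + 1) = -40058 + 4*(32 + 1) = -40058 + 4*33 = -40058 + 132 = -39926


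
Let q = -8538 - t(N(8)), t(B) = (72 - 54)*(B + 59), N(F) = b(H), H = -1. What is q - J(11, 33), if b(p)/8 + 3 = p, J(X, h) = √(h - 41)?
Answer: -9024 - 2*I*√2 ≈ -9024.0 - 2.8284*I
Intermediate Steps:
J(X, h) = √(-41 + h)
b(p) = -24 + 8*p
N(F) = -32 (N(F) = -24 + 8*(-1) = -24 - 8 = -32)
t(B) = 1062 + 18*B (t(B) = 18*(59 + B) = 1062 + 18*B)
q = -9024 (q = -8538 - (1062 + 18*(-32)) = -8538 - (1062 - 576) = -8538 - 1*486 = -8538 - 486 = -9024)
q - J(11, 33) = -9024 - √(-41 + 33) = -9024 - √(-8) = -9024 - 2*I*√2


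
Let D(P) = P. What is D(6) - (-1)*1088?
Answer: 1094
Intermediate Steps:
D(6) - (-1)*1088 = 6 - (-1)*1088 = 6 - 1*(-1088) = 6 + 1088 = 1094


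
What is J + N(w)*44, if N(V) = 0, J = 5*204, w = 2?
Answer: 1020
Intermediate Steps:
J = 1020
J + N(w)*44 = 1020 + 0*44 = 1020 + 0 = 1020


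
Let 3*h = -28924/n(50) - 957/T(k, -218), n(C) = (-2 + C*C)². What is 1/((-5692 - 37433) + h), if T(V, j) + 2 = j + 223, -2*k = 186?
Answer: -4680003/202322776925 ≈ -2.3131e-5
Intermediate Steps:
k = -93 (k = -½*186 = -93)
T(V, j) = 221 + j (T(V, j) = -2 + (j + 223) = -2 + (223 + j) = 221 + j)
n(C) = (-2 + C²)²
h = -497647550/4680003 (h = (-28924/(-2 + 50²)² - 957/(221 - 218))/3 = (-28924/(-2 + 2500)² - 957/3)/3 = (-28924/(2498²) - 957*⅓)/3 = (-28924/6240004 - 319)/3 = (-28924*1/6240004 - 319)/3 = (-7231/1560001 - 319)/3 = (⅓)*(-497647550/1560001) = -497647550/4680003 ≈ -106.33)
1/((-5692 - 37433) + h) = 1/((-5692 - 37433) - 497647550/4680003) = 1/(-43125 - 497647550/4680003) = 1/(-202322776925/4680003) = -4680003/202322776925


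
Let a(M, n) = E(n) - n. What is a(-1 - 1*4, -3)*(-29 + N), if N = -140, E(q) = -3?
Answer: 0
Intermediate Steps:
a(M, n) = -3 - n
a(-1 - 1*4, -3)*(-29 + N) = (-3 - 1*(-3))*(-29 - 140) = (-3 + 3)*(-169) = 0*(-169) = 0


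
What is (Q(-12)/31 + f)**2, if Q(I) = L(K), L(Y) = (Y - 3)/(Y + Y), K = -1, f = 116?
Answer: 12945604/961 ≈ 13471.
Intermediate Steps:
L(Y) = (-3 + Y)/(2*Y) (L(Y) = (-3 + Y)/((2*Y)) = (-3 + Y)*(1/(2*Y)) = (-3 + Y)/(2*Y))
Q(I) = 2 (Q(I) = (1/2)*(-3 - 1)/(-1) = (1/2)*(-1)*(-4) = 2)
(Q(-12)/31 + f)**2 = (2/31 + 116)**2 = (3598/31)**2 = 12945604/961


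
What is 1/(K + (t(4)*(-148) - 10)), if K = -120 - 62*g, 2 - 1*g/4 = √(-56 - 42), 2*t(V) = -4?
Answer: -165/3068146 - 434*I*√2/1534073 ≈ -5.3778e-5 - 0.00040009*I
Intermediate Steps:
t(V) = -2 (t(V) = (½)*(-4) = -2)
g = 8 - 28*I*√2 (g = 8 - 4*√(-56 - 42) = 8 - 28*I*√2 ≈ 8.0 - 39.598*I)
K = -616 + 1736*I*√2 (K = -120 - 62*(8 - 28*I*√2) = -120 + (-496 + 1736*I*√2) = -616 + 1736*I*√2 ≈ -616.0 + 2455.1*I)
1/(K + (t(4)*(-148) - 10)) = 1/((-616 + 1736*I*√2) + (-2*(-148) - 10)) = 1/((-616 + 1736*I*√2) + (296 - 10)) = 1/((-616 + 1736*I*√2) + 286) = 1/(-330 + 1736*I*√2)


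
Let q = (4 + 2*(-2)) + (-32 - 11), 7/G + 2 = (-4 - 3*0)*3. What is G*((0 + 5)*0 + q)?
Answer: 43/2 ≈ 21.500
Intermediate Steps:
G = -1/2 (G = 7/(-2 + (-4 - 3*0)*3) = 7/(-2 + (-4 + 0)*3) = 7/(-2 - 4*3) = 7/(-2 - 12) = 7/(-14) = 7*(-1/14) = -1/2 ≈ -0.50000)
q = -43 (q = (4 - 4) - 43 = 0 - 43 = -43)
G*((0 + 5)*0 + q) = -((0 + 5)*0 - 43)/2 = -(5*0 - 43)/2 = -(0 - 43)/2 = -1/2*(-43) = 43/2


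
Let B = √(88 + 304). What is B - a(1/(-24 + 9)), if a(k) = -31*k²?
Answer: 31/225 + 14*√2 ≈ 19.937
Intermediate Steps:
B = 14*√2 (B = √392 = 14*√2 ≈ 19.799)
B - a(1/(-24 + 9)) = 14*√2 - (-31)*(1/(-24 + 9))² = 14*√2 - (-31)*(1/(-15))² = 14*√2 - (-31)*(-1/15)² = 14*√2 - (-31)/225 = 14*√2 - 1*(-31/225) = 14*√2 + 31/225 = 31/225 + 14*√2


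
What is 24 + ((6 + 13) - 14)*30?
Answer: 174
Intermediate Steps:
24 + ((6 + 13) - 14)*30 = 24 + (19 - 14)*30 = 24 + 5*30 = 24 + 150 = 174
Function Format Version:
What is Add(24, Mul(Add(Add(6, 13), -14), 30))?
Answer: 174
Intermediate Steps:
Add(24, Mul(Add(Add(6, 13), -14), 30)) = Add(24, Mul(Add(19, -14), 30)) = Add(24, Mul(5, 30)) = Add(24, 150) = 174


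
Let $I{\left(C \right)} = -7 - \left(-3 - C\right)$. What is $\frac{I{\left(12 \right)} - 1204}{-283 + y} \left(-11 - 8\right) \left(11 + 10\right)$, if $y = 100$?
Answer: $- \frac{159068}{61} \approx -2607.7$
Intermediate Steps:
$I{\left(C \right)} = -4 + C$ ($I{\left(C \right)} = -7 + \left(3 + C\right) = -4 + C$)
$\frac{I{\left(12 \right)} - 1204}{-283 + y} \left(-11 - 8\right) \left(11 + 10\right) = \frac{\left(-4 + 12\right) - 1204}{-283 + 100} \left(-11 - 8\right) \left(11 + 10\right) = \frac{8 - 1204}{-183} \left(\left(-19\right) 21\right) = \left(-1196\right) \left(- \frac{1}{183}\right) \left(-399\right) = \frac{1196}{183} \left(-399\right) = - \frac{159068}{61}$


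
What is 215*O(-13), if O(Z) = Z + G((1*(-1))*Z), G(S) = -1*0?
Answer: -2795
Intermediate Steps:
G(S) = 0
O(Z) = Z (O(Z) = Z + 0 = Z)
215*O(-13) = 215*(-13) = -2795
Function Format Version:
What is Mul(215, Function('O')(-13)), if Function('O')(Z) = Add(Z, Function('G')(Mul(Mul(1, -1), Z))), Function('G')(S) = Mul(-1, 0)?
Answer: -2795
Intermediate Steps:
Function('G')(S) = 0
Function('O')(Z) = Z (Function('O')(Z) = Add(Z, 0) = Z)
Mul(215, Function('O')(-13)) = Mul(215, -13) = -2795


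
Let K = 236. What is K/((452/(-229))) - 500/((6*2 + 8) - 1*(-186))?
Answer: -1419883/11639 ≈ -121.99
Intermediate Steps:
K/((452/(-229))) - 500/((6*2 + 8) - 1*(-186)) = 236/((452/(-229))) - 500/((6*2 + 8) - 1*(-186)) = 236/((452*(-1/229))) - 500/((12 + 8) + 186) = 236/(-452/229) - 500/(20 + 186) = 236*(-229/452) - 500/206 = -13511/113 - 500*1/206 = -13511/113 - 250/103 = -1419883/11639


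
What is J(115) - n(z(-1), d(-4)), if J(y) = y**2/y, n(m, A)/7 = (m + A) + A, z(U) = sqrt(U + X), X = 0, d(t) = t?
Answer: 171 - 7*I ≈ 171.0 - 7.0*I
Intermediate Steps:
z(U) = sqrt(U) (z(U) = sqrt(U + 0) = sqrt(U))
n(m, A) = 7*m + 14*A (n(m, A) = 7*((m + A) + A) = 7*((A + m) + A) = 7*(m + 2*A) = 7*m + 14*A)
J(y) = y
J(115) - n(z(-1), d(-4)) = 115 - (7*sqrt(-1) + 14*(-4)) = 115 - (7*I - 56) = 115 - (-56 + 7*I) = 115 + (56 - 7*I) = 171 - 7*I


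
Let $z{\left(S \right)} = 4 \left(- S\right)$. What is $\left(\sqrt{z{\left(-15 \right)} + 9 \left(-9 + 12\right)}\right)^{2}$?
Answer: $87$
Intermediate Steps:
$z{\left(S \right)} = - 4 S$
$\left(\sqrt{z{\left(-15 \right)} + 9 \left(-9 + 12\right)}\right)^{2} = \left(\sqrt{\left(-4\right) \left(-15\right) + 9 \left(-9 + 12\right)}\right)^{2} = \left(\sqrt{60 + 9 \cdot 3}\right)^{2} = \left(\sqrt{60 + 27}\right)^{2} = \left(\sqrt{87}\right)^{2} = 87$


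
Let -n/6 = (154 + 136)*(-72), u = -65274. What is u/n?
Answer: -10879/20880 ≈ -0.52102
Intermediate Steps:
n = 125280 (n = -6*(154 + 136)*(-72) = -1740*(-72) = -6*(-20880) = 125280)
u/n = -65274/125280 = -65274*1/125280 = -10879/20880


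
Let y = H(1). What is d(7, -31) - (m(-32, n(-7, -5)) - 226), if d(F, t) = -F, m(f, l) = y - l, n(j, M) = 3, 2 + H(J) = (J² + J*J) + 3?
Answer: 219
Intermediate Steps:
H(J) = 1 + 2*J² (H(J) = -2 + ((J² + J*J) + 3) = -2 + ((J² + J²) + 3) = -2 + (2*J² + 3) = -2 + (3 + 2*J²) = 1 + 2*J²)
y = 3 (y = 1 + 2*1² = 1 + 2*1 = 1 + 2 = 3)
m(f, l) = 3 - l
d(7, -31) - (m(-32, n(-7, -5)) - 226) = -1*7 - ((3 - 1*3) - 226) = -7 - ((3 - 3) - 226) = -7 - (0 - 226) = -7 - 1*(-226) = -7 + 226 = 219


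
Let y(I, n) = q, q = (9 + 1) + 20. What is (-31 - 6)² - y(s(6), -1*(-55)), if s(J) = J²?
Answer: 1339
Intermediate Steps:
q = 30 (q = 10 + 20 = 30)
y(I, n) = 30
(-31 - 6)² - y(s(6), -1*(-55)) = (-31 - 6)² - 1*30 = (-37)² - 30 = 1369 - 30 = 1339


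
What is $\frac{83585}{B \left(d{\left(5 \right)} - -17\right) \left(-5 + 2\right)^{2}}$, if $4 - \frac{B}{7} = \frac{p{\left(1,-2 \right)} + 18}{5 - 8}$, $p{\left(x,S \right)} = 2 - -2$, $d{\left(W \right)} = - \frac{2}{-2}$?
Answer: $\frac{83585}{12852} \approx 6.5037$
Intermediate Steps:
$d{\left(W \right)} = 1$ ($d{\left(W \right)} = \left(-2\right) \left(- \frac{1}{2}\right) = 1$)
$p{\left(x,S \right)} = 4$ ($p{\left(x,S \right)} = 2 + 2 = 4$)
$B = \frac{238}{3}$ ($B = 28 - 7 \frac{4 + 18}{5 - 8} = 28 - 7 \frac{22}{-3} = 28 - 7 \cdot 22 \left(- \frac{1}{3}\right) = 28 - - \frac{154}{3} = 28 + \frac{154}{3} = \frac{238}{3} \approx 79.333$)
$\frac{83585}{B \left(d{\left(5 \right)} - -17\right) \left(-5 + 2\right)^{2}} = \frac{83585}{\frac{238 \left(1 - -17\right)}{3} \left(-5 + 2\right)^{2}} = \frac{83585}{\frac{238 \left(1 + 17\right)}{3} \left(-3\right)^{2}} = \frac{83585}{\frac{238}{3} \cdot 18 \cdot 9} = \frac{83585}{1428 \cdot 9} = \frac{83585}{12852}$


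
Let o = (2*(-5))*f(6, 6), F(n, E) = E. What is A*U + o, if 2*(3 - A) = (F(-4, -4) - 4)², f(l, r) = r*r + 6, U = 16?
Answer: -884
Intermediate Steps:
f(l, r) = 6 + r² (f(l, r) = r² + 6 = 6 + r²)
o = -420 (o = (2*(-5))*(6 + 6²) = -10*(6 + 36) = -10*42 = -420)
A = -29 (A = 3 - (-4 - 4)²/2 = 3 - ½*(-8)² = 3 - ½*64 = 3 - 32 = -29)
A*U + o = -29*16 - 420 = -464 - 420 = -884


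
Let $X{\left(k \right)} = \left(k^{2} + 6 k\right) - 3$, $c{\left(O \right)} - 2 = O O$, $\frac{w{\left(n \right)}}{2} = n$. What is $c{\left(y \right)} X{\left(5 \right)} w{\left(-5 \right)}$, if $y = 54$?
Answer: $-1517360$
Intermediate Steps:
$w{\left(n \right)} = 2 n$
$c{\left(O \right)} = 2 + O^{2}$ ($c{\left(O \right)} = 2 + O O = 2 + O^{2}$)
$X{\left(k \right)} = -3 + k^{2} + 6 k$
$c{\left(y \right)} X{\left(5 \right)} w{\left(-5 \right)} = \left(2 + 54^{2}\right) \left(-3 + 5^{2} + 6 \cdot 5\right) 2 \left(-5\right) = \left(2 + 2916\right) \left(-3 + 25 + 30\right) \left(-10\right) = 2918 \cdot 52 \left(-10\right) = 2918 \left(-520\right) = -1517360$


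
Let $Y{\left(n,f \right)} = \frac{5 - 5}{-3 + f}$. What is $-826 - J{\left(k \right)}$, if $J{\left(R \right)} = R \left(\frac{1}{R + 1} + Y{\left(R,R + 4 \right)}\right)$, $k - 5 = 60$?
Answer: $- \frac{54581}{66} \approx -826.98$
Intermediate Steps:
$k = 65$ ($k = 5 + 60 = 65$)
$Y{\left(n,f \right)} = 0$ ($Y{\left(n,f \right)} = \frac{1}{-3 + f} 0 = 0$)
$J{\left(R \right)} = \frac{R}{1 + R}$ ($J{\left(R \right)} = R \left(\frac{1}{R + 1} + 0\right) = R \left(\frac{1}{1 + R} + 0\right) = \frac{R}{1 + R}$)
$-826 - J{\left(k \right)} = -826 - \frac{65}{1 + 65} = -826 - \frac{65}{66} = - \frac{54581}{66}$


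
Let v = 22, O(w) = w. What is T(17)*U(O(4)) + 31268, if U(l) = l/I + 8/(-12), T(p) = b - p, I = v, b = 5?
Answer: 344012/11 ≈ 31274.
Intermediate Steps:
I = 22
T(p) = 5 - p
U(l) = -⅔ + l/22 (U(l) = l/22 + 8/(-12) = l*(1/22) + 8*(-1/12) = l/22 - ⅔ = -⅔ + l/22)
T(17)*U(O(4)) + 31268 = (5 - 1*17)*(-⅔ + (1/22)*4) + 31268 = (5 - 17)*(-⅔ + 2/11) + 31268 = -12*(-16/33) + 31268 = 64/11 + 31268 = 344012/11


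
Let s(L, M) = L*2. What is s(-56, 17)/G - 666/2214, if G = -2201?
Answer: -67661/270723 ≈ -0.24993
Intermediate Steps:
s(L, M) = 2*L
s(-56, 17)/G - 666/2214 = (2*(-56))/(-2201) - 666/2214 = -112*(-1/2201) - 666*1/2214 = 112/2201 - 37/123 = -67661/270723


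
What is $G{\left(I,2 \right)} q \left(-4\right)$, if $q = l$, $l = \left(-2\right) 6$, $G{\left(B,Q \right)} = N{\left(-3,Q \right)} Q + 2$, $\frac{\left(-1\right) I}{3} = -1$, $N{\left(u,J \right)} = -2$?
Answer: $-96$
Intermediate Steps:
$I = 3$ ($I = \left(-3\right) \left(-1\right) = 3$)
$G{\left(B,Q \right)} = 2 - 2 Q$ ($G{\left(B,Q \right)} = - 2 Q + 2 = 2 - 2 Q$)
$l = -12$
$q = -12$
$G{\left(I,2 \right)} q \left(-4\right) = \left(2 - 4\right) \left(-12\right) \left(-4\right) = \left(-2\right) \left(-12\right) \left(-4\right) = 24 \left(-4\right) = -96$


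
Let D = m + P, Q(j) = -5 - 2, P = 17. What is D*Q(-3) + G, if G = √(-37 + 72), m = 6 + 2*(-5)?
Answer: -91 + √35 ≈ -85.084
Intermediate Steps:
m = -4 (m = 6 - 10 = -4)
Q(j) = -7
D = 13 (D = -4 + 17 = 13)
G = √35 ≈ 5.9161
D*Q(-3) + G = 13*(-7) + √35 = -91 + √35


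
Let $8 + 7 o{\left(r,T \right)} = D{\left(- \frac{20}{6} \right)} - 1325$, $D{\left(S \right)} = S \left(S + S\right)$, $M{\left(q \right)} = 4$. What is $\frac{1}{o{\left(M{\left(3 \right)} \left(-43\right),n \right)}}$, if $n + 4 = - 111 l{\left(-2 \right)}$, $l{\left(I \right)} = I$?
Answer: $- \frac{63}{11797} \approx -0.0053403$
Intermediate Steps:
$D{\left(S \right)} = 2 S^{2}$ ($D{\left(S \right)} = S 2 S = 2 S^{2}$)
$n = 218$ ($n = -4 - -222 = -4 + 222 = 218$)
$o{\left(r,T \right)} = - \frac{11797}{63}$ ($o{\left(r,T \right)} = - \frac{8}{7} + \frac{2 \left(- \frac{20}{6}\right)^{2} - 1325}{7} = - \frac{8}{7} + \frac{2 \left(\left(-20\right) \frac{1}{6}\right)^{2} - 1325}{7} = - \frac{8}{7} + \frac{2 \left(- \frac{10}{3}\right)^{2} - 1325}{7} = - \frac{8}{7} + \frac{2 \cdot \frac{100}{9} - 1325}{7} = - \frac{8}{7} + \frac{\frac{200}{9} - 1325}{7} = - \frac{8}{7} + \frac{1}{7} \left(- \frac{11725}{9}\right) = - \frac{8}{7} - \frac{1675}{9} = - \frac{11797}{63}$)
$\frac{1}{o{\left(M{\left(3 \right)} \left(-43\right),n \right)}} = \frac{1}{- \frac{11797}{63}} = - \frac{63}{11797}$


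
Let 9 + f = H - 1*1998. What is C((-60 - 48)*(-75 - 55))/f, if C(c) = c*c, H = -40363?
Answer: -19712160/4237 ≈ -4652.4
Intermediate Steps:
C(c) = c**2
f = -42370 (f = -9 + (-40363 - 1*1998) = -9 + (-40363 - 1998) = -9 - 42361 = -42370)
C((-60 - 48)*(-75 - 55))/f = ((-60 - 48)*(-75 - 55))**2/(-42370) = (-108*(-130))**2*(-1/42370) = 14040**2*(-1/42370) = 197121600*(-1/42370) = -19712160/4237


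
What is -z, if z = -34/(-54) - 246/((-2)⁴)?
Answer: 3185/216 ≈ 14.745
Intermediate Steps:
z = -3185/216 (z = -34*(-1/54) - 246/16 = 17/27 - 246*1/16 = 17/27 - 123/8 = -3185/216 ≈ -14.745)
-z = -1*(-3185/216) = 3185/216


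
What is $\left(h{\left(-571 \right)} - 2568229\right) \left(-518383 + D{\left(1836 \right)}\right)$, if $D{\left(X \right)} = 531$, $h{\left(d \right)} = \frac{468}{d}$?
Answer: $\frac{759408843620404}{571} \approx 1.33 \cdot 10^{12}$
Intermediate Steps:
$\left(h{\left(-571 \right)} - 2568229\right) \left(-518383 + D{\left(1836 \right)}\right) = \left(\frac{468}{-571} - 2568229\right) \left(-518383 + 531\right) = \left(468 \left(- \frac{1}{571}\right) - 2568229\right) \left(-517852\right) = \left(- \frac{468}{571} - 2568229\right) \left(-517852\right) = \left(- \frac{1466459227}{571}\right) \left(-517852\right) = \frac{759408843620404}{571}$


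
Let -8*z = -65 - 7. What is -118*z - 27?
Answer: -1089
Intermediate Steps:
z = 9 (z = -(-65 - 7)/8 = -⅛*(-72) = 9)
-118*z - 27 = -118*9 - 27 = -1062 - 27 = -1089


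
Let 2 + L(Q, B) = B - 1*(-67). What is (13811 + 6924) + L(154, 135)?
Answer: 20935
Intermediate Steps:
L(Q, B) = 65 + B (L(Q, B) = -2 + (B - 1*(-67)) = -2 + (B + 67) = -2 + (67 + B) = 65 + B)
(13811 + 6924) + L(154, 135) = (13811 + 6924) + (65 + 135) = 20735 + 200 = 20935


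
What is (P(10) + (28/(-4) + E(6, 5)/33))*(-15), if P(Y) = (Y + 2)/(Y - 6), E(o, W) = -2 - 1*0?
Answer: 670/11 ≈ 60.909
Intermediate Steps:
E(o, W) = -2 (E(o, W) = -2 + 0 = -2)
P(Y) = (2 + Y)/(-6 + Y)
(P(10) + (28/(-4) + E(6, 5)/33))*(-15) = ((2 + 10)/(-6 + 10) + (28/(-4) - 2/33))*(-15) = (12/4 + (28*(-¼) - 2*1/33))*(-15) = ((¼)*12 + (-7 - 2/33))*(-15) = (3 - 233/33)*(-15) = -134/33*(-15) = 670/11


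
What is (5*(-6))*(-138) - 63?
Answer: 4077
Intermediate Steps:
(5*(-6))*(-138) - 63 = -30*(-138) - 63 = 4140 - 63 = 4077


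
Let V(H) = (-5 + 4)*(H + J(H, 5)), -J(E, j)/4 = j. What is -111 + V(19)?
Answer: -110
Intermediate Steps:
J(E, j) = -4*j
V(H) = 20 - H (V(H) = (-5 + 4)*(H - 4*5) = -(H - 20) = -(-20 + H) = 20 - H)
-111 + V(19) = -111 + (20 - 1*19) = -111 + (20 - 19) = -111 + 1 = -110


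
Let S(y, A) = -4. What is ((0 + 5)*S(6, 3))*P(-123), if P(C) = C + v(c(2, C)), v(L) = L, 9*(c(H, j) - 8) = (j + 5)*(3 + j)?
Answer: -87500/3 ≈ -29167.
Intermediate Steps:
c(H, j) = 8 + (3 + j)*(5 + j)/9 (c(H, j) = 8 + ((j + 5)*(3 + j))/9 = 8 + ((5 + j)*(3 + j))/9 = 8 + ((3 + j)*(5 + j))/9 = 8 + (3 + j)*(5 + j)/9)
P(C) = 29/3 + C**2/9 + 17*C/9 (P(C) = C + (29/3 + C**2/9 + 8*C/9) = 29/3 + C**2/9 + 17*C/9)
((0 + 5)*S(6, 3))*P(-123) = ((0 + 5)*(-4))*(29/3 + (1/9)*(-123)**2 + (17/9)*(-123)) = (5*(-4))*(29/3 + (1/9)*15129 - 697/3) = -20*(29/3 + 1681 - 697/3) = -20*4375/3 = -87500/3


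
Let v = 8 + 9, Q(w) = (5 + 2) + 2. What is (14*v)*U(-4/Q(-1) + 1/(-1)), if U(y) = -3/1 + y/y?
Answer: -476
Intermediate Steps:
Q(w) = 9 (Q(w) = 7 + 2 = 9)
U(y) = -2 (U(y) = -3*1 + 1 = -3 + 1 = -2)
v = 17
(14*v)*U(-4/Q(-1) + 1/(-1)) = (14*17)*(-2) = 238*(-2) = -476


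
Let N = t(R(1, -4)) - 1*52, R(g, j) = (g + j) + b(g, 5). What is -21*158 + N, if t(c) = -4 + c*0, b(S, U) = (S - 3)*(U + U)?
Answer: -3374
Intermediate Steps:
b(S, U) = 2*U*(-3 + S) (b(S, U) = (-3 + S)*(2*U) = 2*U*(-3 + S))
R(g, j) = -30 + j + 11*g (R(g, j) = (g + j) + 2*5*(-3 + g) = (g + j) + (-30 + 10*g) = -30 + j + 11*g)
t(c) = -4 (t(c) = -4 + 0 = -4)
N = -56 (N = -4 - 1*52 = -4 - 52 = -56)
-21*158 + N = -21*158 - 56 = -3318 - 56 = -3374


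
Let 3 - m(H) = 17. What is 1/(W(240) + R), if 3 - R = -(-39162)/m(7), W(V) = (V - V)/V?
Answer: 7/19602 ≈ 0.00035711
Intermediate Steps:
m(H) = -14 (m(H) = 3 - 1*17 = 3 - 17 = -14)
W(V) = 0 (W(V) = 0/V = 0)
R = 19602/7 (R = 3 - (-214)*(-183/(-14)) = 3 - (-214)*(-183*(-1/14)) = 3 - (-214)*183/14 = 3 - 1*(-19581/7) = 3 + 19581/7 = 19602/7 ≈ 2800.3)
1/(W(240) + R) = 1/(0 + 19602/7) = 1/(19602/7) = 7/19602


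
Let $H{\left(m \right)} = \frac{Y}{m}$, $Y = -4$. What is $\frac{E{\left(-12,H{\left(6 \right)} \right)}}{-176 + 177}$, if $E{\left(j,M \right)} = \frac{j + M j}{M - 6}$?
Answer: $\frac{3}{5} \approx 0.6$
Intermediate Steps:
$H{\left(m \right)} = - \frac{4}{m}$
$E{\left(j,M \right)} = \frac{j + M j}{-6 + M}$
$\frac{E{\left(-12,H{\left(6 \right)} \right)}}{-176 + 177} = \frac{\left(-12\right) \frac{1}{-6 - \frac{4}{6}} \left(1 - \frac{4}{6}\right)}{-176 + 177} = \frac{\left(-12\right) \frac{1}{-6 - \frac{2}{3}} \left(1 - \frac{2}{3}\right)}{1} = - \frac{12 \left(1 - \frac{2}{3}\right)}{-6 - \frac{2}{3}} \cdot 1 = \left(-12\right) \frac{1}{- \frac{20}{3}} \cdot \frac{1}{3} \cdot 1 = \left(-12\right) \left(- \frac{3}{20}\right) \frac{1}{3} \cdot 1 = \frac{3}{5} \cdot 1 = \frac{3}{5}$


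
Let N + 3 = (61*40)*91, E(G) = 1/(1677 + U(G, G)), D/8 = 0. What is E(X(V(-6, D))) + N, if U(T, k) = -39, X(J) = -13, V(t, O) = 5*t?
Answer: 363696607/1638 ≈ 2.2204e+5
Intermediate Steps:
D = 0 (D = 8*0 = 0)
E(G) = 1/1638 (E(G) = 1/(1677 - 39) = 1/1638)
N = 222037 (N = -3 + (61*40)*91 = -3 + 2440*91 = -3 + 222040 = 222037)
E(X(V(-6, D))) + N = 1/1638 + 222037 = 363696607/1638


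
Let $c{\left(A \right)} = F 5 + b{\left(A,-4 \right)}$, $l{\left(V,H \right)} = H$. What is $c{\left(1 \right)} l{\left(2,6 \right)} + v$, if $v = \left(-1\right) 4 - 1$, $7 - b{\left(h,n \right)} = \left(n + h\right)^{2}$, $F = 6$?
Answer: $163$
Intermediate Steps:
$b{\left(h,n \right)} = 7 - \left(h + n\right)^{2}$ ($b{\left(h,n \right)} = 7 - \left(n + h\right)^{2} = 7 - \left(h + n\right)^{2}$)
$c{\left(A \right)} = 37 - \left(-4 + A\right)^{2}$ ($c{\left(A \right)} = 6 \cdot 5 - \left(-7 + \left(A - 4\right)^{2}\right) = 30 - \left(-7 + \left(-4 + A\right)^{2}\right) = 37 - \left(-4 + A\right)^{2}$)
$v = -5$ ($v = -4 - 1 = -5$)
$c{\left(1 \right)} l{\left(2,6 \right)} + v = \left(37 - \left(-4 + 1\right)^{2}\right) 6 - 5 = \left(37 - \left(-3\right)^{2}\right) 6 - 5 = \left(37 - 9\right) 6 - 5 = 28 \cdot 6 - 5 = 168 - 5 = 163$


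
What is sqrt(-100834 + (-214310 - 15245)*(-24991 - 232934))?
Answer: sqrt(59207872541) ≈ 2.4333e+5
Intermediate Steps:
sqrt(-100834 + (-214310 - 15245)*(-24991 - 232934)) = sqrt(-100834 - 229555*(-257925)) = sqrt(-100834 + 59207973375) = sqrt(59207872541)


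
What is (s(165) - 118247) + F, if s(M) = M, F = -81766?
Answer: -199848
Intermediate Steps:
(s(165) - 118247) + F = (165 - 118247) - 81766 = -118082 - 81766 = -199848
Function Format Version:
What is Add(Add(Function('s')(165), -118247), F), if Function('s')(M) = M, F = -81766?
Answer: -199848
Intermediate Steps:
Add(Add(Function('s')(165), -118247), F) = Add(Add(165, -118247), -81766) = Add(-118082, -81766) = -199848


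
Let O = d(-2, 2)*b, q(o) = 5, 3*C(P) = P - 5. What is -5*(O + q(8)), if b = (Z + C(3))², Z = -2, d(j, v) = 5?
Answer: -1825/9 ≈ -202.78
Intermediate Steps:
C(P) = -5/3 + P/3 (C(P) = (P - 5)/3 = (-5 + P)/3 = -5/3 + P/3)
b = 64/9 (b = (-2 + (-5/3 + (⅓)*3))² = (-2 + (-5/3 + 1))² = (-2 - ⅔)² = (-8/3)² = 64/9 ≈ 7.1111)
O = 320/9 (O = 5*(64/9) = 320/9 ≈ 35.556)
-5*(O + q(8)) = -5*(320/9 + 5) = -5*365/9 = -1825/9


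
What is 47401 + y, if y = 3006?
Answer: 50407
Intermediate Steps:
47401 + y = 47401 + 3006 = 50407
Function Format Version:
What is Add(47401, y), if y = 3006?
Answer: 50407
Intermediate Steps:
Add(47401, y) = Add(47401, 3006) = 50407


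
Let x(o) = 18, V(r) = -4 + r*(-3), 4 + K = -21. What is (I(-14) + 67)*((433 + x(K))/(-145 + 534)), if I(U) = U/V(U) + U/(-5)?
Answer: 2974796/36955 ≈ 80.498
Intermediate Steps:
K = -25 (K = -4 - 21 = -25)
V(r) = -4 - 3*r
I(U) = -U/5 + U/(-4 - 3*U) (I(U) = U/(-4 - 3*U) + U/(-5) = U/(-4 - 3*U) + U*(-⅕) = U/(-4 - 3*U) - U/5 = -U/5 + U/(-4 - 3*U))
(I(-14) + 67)*((433 + x(K))/(-145 + 534)) = ((⅗)*(-14)*(-3 - 1*(-14))/(4 + 3*(-14)) + 67)*((433 + 18)/(-145 + 534)) = ((⅗)*(-14)*(-3 + 14)/(4 - 42) + 67)*(451/389) = ((⅗)*(-14)*11/(-38) + 67)*(451*(1/389)) = ((⅗)*(-14)*(-1/38)*11 + 67)*(451/389) = (231/95 + 67)*(451/389) = (6596/95)*(451/389) = 2974796/36955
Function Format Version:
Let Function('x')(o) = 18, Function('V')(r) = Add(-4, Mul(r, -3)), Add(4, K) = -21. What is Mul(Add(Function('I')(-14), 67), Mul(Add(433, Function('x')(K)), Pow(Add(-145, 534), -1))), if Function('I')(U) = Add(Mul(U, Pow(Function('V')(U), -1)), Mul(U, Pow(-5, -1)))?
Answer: Rational(2974796, 36955) ≈ 80.498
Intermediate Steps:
K = -25 (K = Add(-4, -21) = -25)
Function('V')(r) = Add(-4, Mul(-3, r))
Function('I')(U) = Add(Mul(Rational(-1, 5), U), Mul(U, Pow(Add(-4, Mul(-3, U)), -1))) (Function('I')(U) = Add(Mul(U, Pow(Add(-4, Mul(-3, U)), -1)), Mul(U, Pow(-5, -1))) = Add(Mul(U, Pow(Add(-4, Mul(-3, U)), -1)), Mul(U, Rational(-1, 5))) = Add(Mul(U, Pow(Add(-4, Mul(-3, U)), -1)), Mul(Rational(-1, 5), U)) = Add(Mul(Rational(-1, 5), U), Mul(U, Pow(Add(-4, Mul(-3, U)), -1))))
Mul(Add(Function('I')(-14), 67), Mul(Add(433, Function('x')(K)), Pow(Add(-145, 534), -1))) = Mul(Add(Mul(Rational(3, 5), -14, Pow(Add(4, Mul(3, -14)), -1), Add(-3, Mul(-1, -14))), 67), Mul(Add(433, 18), Pow(Add(-145, 534), -1))) = Mul(Add(Mul(Rational(3, 5), -14, Pow(Add(4, -42), -1), Add(-3, 14)), 67), Mul(451, Pow(389, -1))) = Mul(Add(Mul(Rational(3, 5), -14, Pow(-38, -1), 11), 67), Mul(451, Rational(1, 389))) = Mul(Add(Mul(Rational(3, 5), -14, Rational(-1, 38), 11), 67), Rational(451, 389)) = Mul(Add(Rational(231, 95), 67), Rational(451, 389)) = Mul(Rational(6596, 95), Rational(451, 389)) = Rational(2974796, 36955)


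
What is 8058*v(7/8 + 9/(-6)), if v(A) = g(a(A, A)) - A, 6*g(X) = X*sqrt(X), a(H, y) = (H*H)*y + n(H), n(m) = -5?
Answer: 20145/4 - 3605955*I*sqrt(5370)/16384 ≈ 5036.3 - 16128.0*I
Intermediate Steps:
a(H, y) = -5 + y*H**2 (a(H, y) = (H*H)*y - 5 = H**2*y - 5 = y*H**2 - 5 = -5 + y*H**2)
g(X) = X**(3/2)/6 (g(X) = (X*sqrt(X))/6 = X**(3/2)/6)
v(A) = -A + (-5 + A**3)**(3/2)/6 (v(A) = (-5 + A*A**2)**(3/2)/6 - A = (-5 + A**3)**(3/2)/6 - A = -A + (-5 + A**3)**(3/2)/6)
8058*v(7/8 + 9/(-6)) = 8058*(-(7/8 + 9/(-6)) + (-5 + (7/8 + 9/(-6))**3)**(3/2)/6) = 8058*(-(7*(1/8) + 9*(-1/6)) + (-5 + (7*(1/8) + 9*(-1/6))**3)**(3/2)/6) = 8058*(-(7/8 - 3/2) + (-5 + (7/8 - 3/2)**3)**(3/2)/6) = 8058*(-1*(-5/8) + (-5 + (-5/8)**3)**(3/2)/6) = 8058*(5/8 + (-5 - 125/512)**(3/2)/6) = 8058*(5/8 + (-2685/512)**(3/2)/6) = 8058*(5/8 + (-2685*I*sqrt(5370)/16384)/6) = 8058*(5/8 - 895*I*sqrt(5370)/32768) = 20145/4 - 3605955*I*sqrt(5370)/16384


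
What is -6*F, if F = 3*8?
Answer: -144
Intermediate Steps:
F = 24
-6*F = -6*24 = -144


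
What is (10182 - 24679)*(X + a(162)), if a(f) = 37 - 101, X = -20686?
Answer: 300812750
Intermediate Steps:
a(f) = -64
(10182 - 24679)*(X + a(162)) = (10182 - 24679)*(-20686 - 64) = -14497*(-20750) = 300812750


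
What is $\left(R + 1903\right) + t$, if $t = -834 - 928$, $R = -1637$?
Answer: $-1496$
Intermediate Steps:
$t = -1762$
$\left(R + 1903\right) + t = \left(-1637 + 1903\right) - 1762 = 266 - 1762 = -1496$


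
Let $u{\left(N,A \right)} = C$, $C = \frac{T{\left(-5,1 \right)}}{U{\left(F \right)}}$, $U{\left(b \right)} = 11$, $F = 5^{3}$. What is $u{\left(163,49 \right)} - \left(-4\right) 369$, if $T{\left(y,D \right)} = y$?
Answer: $\frac{16231}{11} \approx 1475.5$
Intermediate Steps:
$F = 125$
$C = - \frac{5}{11} \approx -0.45455$
$u{\left(N,A \right)} = - \frac{5}{11}$
$u{\left(163,49 \right)} - \left(-4\right) 369 = - \frac{5}{11} - \left(-4\right) 369 = - \frac{5}{11} - -1476 = - \frac{5}{11} + 1476 = \frac{16231}{11}$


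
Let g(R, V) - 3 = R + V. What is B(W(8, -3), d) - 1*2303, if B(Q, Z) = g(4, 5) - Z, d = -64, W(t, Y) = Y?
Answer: -2227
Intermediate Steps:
g(R, V) = 3 + R + V (g(R, V) = 3 + (R + V) = 3 + R + V)
B(Q, Z) = 12 - Z (B(Q, Z) = (3 + 4 + 5) - Z = 12 - Z)
B(W(8, -3), d) - 1*2303 = (12 - 1*(-64)) - 1*2303 = (12 + 64) - 2303 = 76 - 2303 = -2227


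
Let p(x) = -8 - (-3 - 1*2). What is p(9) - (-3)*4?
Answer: 9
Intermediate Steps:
p(x) = -3 (p(x) = -8 - (-3 - 2) = -8 - 1*(-5) = -8 + 5 = -3)
p(9) - (-3)*4 = -3 - (-3)*4 = -3 - 1*(-12) = -3 + 12 = 9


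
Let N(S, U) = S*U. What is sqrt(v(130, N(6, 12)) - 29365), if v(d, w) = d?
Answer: I*sqrt(29235) ≈ 170.98*I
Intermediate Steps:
sqrt(v(130, N(6, 12)) - 29365) = sqrt(130 - 29365) = sqrt(-29235) = I*sqrt(29235)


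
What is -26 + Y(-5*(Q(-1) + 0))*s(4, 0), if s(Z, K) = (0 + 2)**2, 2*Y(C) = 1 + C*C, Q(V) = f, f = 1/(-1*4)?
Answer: -167/8 ≈ -20.875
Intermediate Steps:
f = -1/4 (f = 1/(-4) = -1/4 ≈ -0.25000)
Q(V) = -1/4
Y(C) = 1/2 + C**2/2 (Y(C) = (1 + C*C)/2 = (1 + C**2)/2 = 1/2 + C**2/2)
s(Z, K) = 4 (s(Z, K) = 2**2 = 4)
-26 + Y(-5*(Q(-1) + 0))*s(4, 0) = -26 + (1/2 + (-5*(-1/4 + 0))**2/2)*4 = -26 + (1/2 + (-5*(-1/4))**2/2)*4 = -26 + (1/2 + (5/4)**2/2)*4 = -26 + (1/2 + (1/2)*(25/16))*4 = -26 + (1/2 + 25/32)*4 = -26 + (41/32)*4 = -26 + 41/8 = -167/8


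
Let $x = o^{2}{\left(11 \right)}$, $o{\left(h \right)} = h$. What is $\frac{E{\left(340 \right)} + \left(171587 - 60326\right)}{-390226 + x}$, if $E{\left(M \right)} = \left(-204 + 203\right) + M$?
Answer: $- \frac{2480}{8669} \approx -0.28608$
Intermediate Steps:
$x = 121$ ($x = 11^{2} = 121$)
$E{\left(M \right)} = -1 + M$
$\frac{E{\left(340 \right)} + \left(171587 - 60326\right)}{-390226 + x} = \frac{\left(-1 + 340\right) + \left(171587 - 60326\right)}{-390226 + 121} = \frac{339 + \left(171587 - 60326\right)}{-390105} = \left(339 + 111261\right) \left(- \frac{1}{390105}\right) = 111600 \left(- \frac{1}{390105}\right) = - \frac{2480}{8669}$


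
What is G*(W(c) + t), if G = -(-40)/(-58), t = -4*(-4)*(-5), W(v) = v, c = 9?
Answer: 1420/29 ≈ 48.966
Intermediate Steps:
t = -80 (t = 16*(-5) = -80)
G = -20/29 (G = -(-40)*(-1)/58 = -1*20/29 = -20/29 ≈ -0.68966)
G*(W(c) + t) = -20*(9 - 80)/29 = -20/29*(-71) = 1420/29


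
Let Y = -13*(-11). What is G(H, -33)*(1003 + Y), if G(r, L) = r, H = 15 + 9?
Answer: 27504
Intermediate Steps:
Y = 143
H = 24
G(H, -33)*(1003 + Y) = 24*(1003 + 143) = 24*1146 = 27504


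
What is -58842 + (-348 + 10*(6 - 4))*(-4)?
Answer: -57530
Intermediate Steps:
-58842 + (-348 + 10*(6 - 4))*(-4) = -58842 + (-348 + 10*2)*(-4) = -58842 + (-348 + 20)*(-4) = -58842 - 328*(-4) = -58842 + 1312 = -57530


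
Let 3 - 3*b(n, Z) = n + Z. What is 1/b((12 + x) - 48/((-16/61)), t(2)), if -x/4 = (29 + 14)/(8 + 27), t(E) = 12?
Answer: -105/6968 ≈ -0.015069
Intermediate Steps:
x = -172/35 (x = -4*(29 + 14)/(8 + 27) = -172/35 ≈ -4.9143)
b(n, Z) = 1 - Z/3 - n/3 (b(n, Z) = 1 - (n + Z)/3 = 1 - (Z + n)/3 = 1 + (-Z/3 - n/3) = 1 - Z/3 - n/3)
1/b((12 + x) - 48/((-16/61)), t(2)) = 1/(1 - ⅓*12 - ((12 - 172/35) - 48/((-16/61)))/3) = 1/(1 - 4 - (248/35 - 48/((-16*1/61)))/3) = 1/(1 - 4 - (248/35 - 48/(-16/61))/3) = 1/(1 - 4 - (248/35 - 48*(-61/16))/3) = 1/(1 - 4 - (248/35 + 183)/3) = 1/(1 - 4 - ⅓*6653/35) = 1/(1 - 4 - 6653/105) = 1/(-6968/105) = -105/6968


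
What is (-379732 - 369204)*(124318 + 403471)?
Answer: -395280182504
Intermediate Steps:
(-379732 - 369204)*(124318 + 403471) = -748936*527789 = -395280182504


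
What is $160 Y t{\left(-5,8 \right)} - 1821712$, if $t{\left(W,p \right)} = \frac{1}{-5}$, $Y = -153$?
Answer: $-1816816$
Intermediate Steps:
$t{\left(W,p \right)} = - \frac{1}{5}$
$160 Y t{\left(-5,8 \right)} - 1821712 = 160 \left(-153\right) \left(- \frac{1}{5}\right) - 1821712 = \left(-24480\right) \left(- \frac{1}{5}\right) - 1821712 = 4896 - 1821712 = -1816816$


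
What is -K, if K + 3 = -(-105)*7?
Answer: -732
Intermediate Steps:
K = 732 (K = -3 - (-105)*7 = -3 - 3*(-245) = -3 + 735 = 732)
-K = -1*732 = -732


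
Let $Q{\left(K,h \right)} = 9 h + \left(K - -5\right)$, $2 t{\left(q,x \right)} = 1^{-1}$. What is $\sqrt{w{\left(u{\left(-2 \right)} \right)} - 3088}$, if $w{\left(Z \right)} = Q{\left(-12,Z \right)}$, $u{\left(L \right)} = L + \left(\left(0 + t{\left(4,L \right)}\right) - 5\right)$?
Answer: $\frac{i \sqrt{12614}}{2} \approx 56.156 i$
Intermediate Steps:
$t{\left(q,x \right)} = \frac{1}{2}$ ($t{\left(q,x \right)} = \frac{1}{2 \cdot 1} = \frac{1}{2} \cdot 1 = \frac{1}{2}$)
$Q{\left(K,h \right)} = 5 + K + 9 h$ ($Q{\left(K,h \right)} = 9 h + \left(K + 5\right) = 9 h + \left(5 + K\right) = 5 + K + 9 h$)
$u{\left(L \right)} = - \frac{9}{2} + L$ ($u{\left(L \right)} = L + \left(\left(0 + \frac{1}{2}\right) - 5\right) = L + \left(\frac{1}{2} - 5\right) = L - \frac{9}{2} = - \frac{9}{2} + L$)
$w{\left(Z \right)} = -7 + 9 Z$ ($w{\left(Z \right)} = 5 - 12 + 9 Z = -7 + 9 Z$)
$\sqrt{w{\left(u{\left(-2 \right)} \right)} - 3088} = \sqrt{\left(-7 + 9 \left(- \frac{9}{2} - 2\right)\right) - 3088} = \sqrt{\left(-7 + 9 \left(- \frac{13}{2}\right)\right) - 3088} = \sqrt{\left(-7 - \frac{117}{2}\right) - 3088} = \sqrt{- \frac{131}{2} - 3088} = \sqrt{- \frac{6307}{2}} = \frac{i \sqrt{12614}}{2}$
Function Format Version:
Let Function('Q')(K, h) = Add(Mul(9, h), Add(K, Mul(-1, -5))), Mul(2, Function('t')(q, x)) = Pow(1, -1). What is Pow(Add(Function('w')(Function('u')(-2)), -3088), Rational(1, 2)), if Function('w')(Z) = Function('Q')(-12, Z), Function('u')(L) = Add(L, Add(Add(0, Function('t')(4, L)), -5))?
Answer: Mul(Rational(1, 2), I, Pow(12614, Rational(1, 2))) ≈ Mul(56.156, I)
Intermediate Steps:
Function('t')(q, x) = Rational(1, 2) (Function('t')(q, x) = Mul(Rational(1, 2), Pow(1, -1)) = Mul(Rational(1, 2), 1) = Rational(1, 2))
Function('Q')(K, h) = Add(5, K, Mul(9, h)) (Function('Q')(K, h) = Add(Mul(9, h), Add(K, 5)) = Add(Mul(9, h), Add(5, K)) = Add(5, K, Mul(9, h)))
Function('u')(L) = Add(Rational(-9, 2), L) (Function('u')(L) = Add(L, Add(Add(0, Rational(1, 2)), -5)) = Add(L, Add(Rational(1, 2), -5)) = Add(L, Rational(-9, 2)) = Add(Rational(-9, 2), L))
Function('w')(Z) = Add(-7, Mul(9, Z)) (Function('w')(Z) = Add(5, -12, Mul(9, Z)) = Add(-7, Mul(9, Z)))
Pow(Add(Function('w')(Function('u')(-2)), -3088), Rational(1, 2)) = Pow(Add(Add(-7, Mul(9, Add(Rational(-9, 2), -2))), -3088), Rational(1, 2)) = Pow(Add(Add(-7, Mul(9, Rational(-13, 2))), -3088), Rational(1, 2)) = Pow(Add(Add(-7, Rational(-117, 2)), -3088), Rational(1, 2)) = Pow(Add(Rational(-131, 2), -3088), Rational(1, 2)) = Pow(Rational(-6307, 2), Rational(1, 2)) = Mul(Rational(1, 2), I, Pow(12614, Rational(1, 2)))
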